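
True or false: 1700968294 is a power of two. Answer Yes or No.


0b1100101011000101011011101100110. Multiple bits set => No

No


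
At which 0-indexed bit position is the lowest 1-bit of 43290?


0b1010100100011010. Lowest set bit at position 1

1


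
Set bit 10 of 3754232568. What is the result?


3754232568 | (1 << 10) = 3754232568 | 1024 = 3754233592

3754233592


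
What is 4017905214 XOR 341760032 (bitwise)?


0b11101111011111000101111000111110 ^ 0b10100010111101101100000100000 = 0b11111011001000101000011000011110 = 4213343774

4213343774


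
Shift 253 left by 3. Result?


0b11111101 << 3 = 0b11111101000 = 2024

2024


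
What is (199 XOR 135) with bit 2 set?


Step 1: 199 ^ 135 = 64
Step 2: 64 | (1 << 2) = 64 | 4 = 68

68


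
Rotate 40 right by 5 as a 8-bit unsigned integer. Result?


Rotate 0b101000 right by 5 (8-bit) = 0b1000001 = 65

65


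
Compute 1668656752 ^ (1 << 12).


1668656752 ^ (1 << 12) = 1668656752 ^ 4096 = 1668660848

1668660848


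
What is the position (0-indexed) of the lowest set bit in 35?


0b100011. Lowest set bit at position 0

0


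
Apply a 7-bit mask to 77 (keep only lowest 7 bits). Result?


77 & 127 = 77

77


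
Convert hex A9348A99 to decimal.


A9348A99 hex = 2838792857 decimal

2838792857


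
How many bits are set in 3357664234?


0b11001000001000011110001111101010 has 15 set bits

15


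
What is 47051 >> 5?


0b1011011111001011 >> 5 = 0b10110111110 = 1470

1470


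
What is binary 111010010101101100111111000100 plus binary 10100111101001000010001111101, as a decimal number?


111010010101101100111111000100 + 10100111101001000010001111101 = 1001111010010110101010001000001 = 1330336833

1330336833


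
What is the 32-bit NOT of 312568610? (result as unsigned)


~0b10010101000010110101100100010 = 0b11101101010111101001010011011101 = 3982398685 (32-bit unsigned)

3982398685


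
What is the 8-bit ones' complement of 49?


49 ^ 255 = 206

206


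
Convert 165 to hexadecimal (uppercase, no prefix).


165 = A5 hex

A5


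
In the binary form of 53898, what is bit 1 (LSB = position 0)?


0b1101001010001010, position 1 = 1

1


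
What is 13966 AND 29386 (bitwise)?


0b11011010001110 & 0b111001011001010 = 0b11001010001010 = 12938

12938


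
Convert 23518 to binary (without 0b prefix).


23518 = 101101111011110 in binary

101101111011110


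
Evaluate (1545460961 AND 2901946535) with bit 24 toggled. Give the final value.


Step 1: 1545460961 & 2901946535 = 202903713
Step 2: 202903713 ^ (1 << 24) = 202903713 ^ 16777216 = 219680929

219680929


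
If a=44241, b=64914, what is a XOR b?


44241 ^ 64914 = 20803

20803


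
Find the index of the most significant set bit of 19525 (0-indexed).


0b100110001000101. Highest set bit at position 14

14


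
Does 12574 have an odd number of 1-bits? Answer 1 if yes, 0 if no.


0b11000100011110 has 7 ones => parity 1

1


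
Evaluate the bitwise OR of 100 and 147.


0b1100100 | 0b10010011 = 0b11110111 = 247

247


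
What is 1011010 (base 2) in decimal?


1011010 in decimal = 90

90


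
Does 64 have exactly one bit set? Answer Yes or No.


0b1000000. Only one bit set => Yes

Yes


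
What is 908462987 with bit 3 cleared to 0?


908462987 & ~(1 << 3) = 908462979

908462979


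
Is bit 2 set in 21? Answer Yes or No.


0b10101, bit 2 = 1. Yes

Yes


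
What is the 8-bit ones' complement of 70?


70 ^ 255 = 185

185


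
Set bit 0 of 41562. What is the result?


41562 | (1 << 0) = 41562 | 1 = 41563

41563


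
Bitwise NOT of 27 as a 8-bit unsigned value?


~0b11011 = 0b11100100 = 228 (8-bit unsigned)

228


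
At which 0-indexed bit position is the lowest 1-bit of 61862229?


0b11101011111111000101010101. Lowest set bit at position 0

0


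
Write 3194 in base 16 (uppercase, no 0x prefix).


3194 = C7A hex

C7A


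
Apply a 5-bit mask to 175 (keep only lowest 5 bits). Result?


175 & 31 = 15

15


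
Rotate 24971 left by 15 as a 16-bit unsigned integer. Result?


Rotate 0b110000110001011 left by 15 (16-bit) = 0b1011000011000101 = 45253

45253


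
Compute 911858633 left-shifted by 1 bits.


0b110110010110011101101111001001 << 1 = 0b1101100101100111011011110010010 = 1823717266

1823717266


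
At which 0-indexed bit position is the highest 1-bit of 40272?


0b1001110101010000. Highest set bit at position 15

15


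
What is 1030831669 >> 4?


0b111101011100010011111000110101 >> 4 = 0b11110101110001001111100011 = 64426979

64426979


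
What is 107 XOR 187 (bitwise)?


0b1101011 ^ 0b10111011 = 0b11010000 = 208

208


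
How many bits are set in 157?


0b10011101 has 5 set bits

5


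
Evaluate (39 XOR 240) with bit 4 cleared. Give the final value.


Step 1: 39 ^ 240 = 215
Step 2: 215 & ~(1 << 4) = 199

199


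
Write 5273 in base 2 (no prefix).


5273 = 1010010011001 in binary

1010010011001


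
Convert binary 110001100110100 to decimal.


110001100110100 in decimal = 25396

25396


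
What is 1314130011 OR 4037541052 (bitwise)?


0b1001110010101000000100001011011 | 0b11110000101001111111110010111100 = 0b11111110111101111111110011111111 = 4277665023

4277665023


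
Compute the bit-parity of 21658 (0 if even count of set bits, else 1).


0b101010010011010 has 7 ones => parity 1

1


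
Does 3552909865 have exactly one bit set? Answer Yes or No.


0b11010011110001010001101000101001. Multiple bits set => No

No


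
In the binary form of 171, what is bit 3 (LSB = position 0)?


0b10101011, position 3 = 1

1


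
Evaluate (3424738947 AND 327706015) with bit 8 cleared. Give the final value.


Step 1: 3424738947 & 327706015 = 17539
Step 2: 17539 & ~(1 << 8) = 17539

17539


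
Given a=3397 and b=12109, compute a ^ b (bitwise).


3397 ^ 12109 = 8712

8712


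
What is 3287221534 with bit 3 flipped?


3287221534 ^ (1 << 3) = 3287221534 ^ 8 = 3287221526

3287221526


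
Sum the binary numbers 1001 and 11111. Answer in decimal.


1001 + 11111 = 101000 = 40

40


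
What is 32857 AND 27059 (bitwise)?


0b1000000001011001 & 0b110100110110011 = 0b10001 = 17

17


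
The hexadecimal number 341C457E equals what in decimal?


341C457E hex = 874268030 decimal

874268030


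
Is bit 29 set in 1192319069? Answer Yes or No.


0b1000111000100010101100001011101, bit 29 = 0. No

No


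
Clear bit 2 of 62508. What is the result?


62508 & ~(1 << 2) = 62504

62504


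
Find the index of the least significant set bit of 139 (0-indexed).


0b10001011. Lowest set bit at position 0

0


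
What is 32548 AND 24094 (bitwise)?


0b111111100100100 & 0b101111000011110 = 0b101111000000100 = 24068

24068


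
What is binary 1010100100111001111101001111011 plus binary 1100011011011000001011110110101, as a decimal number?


1010100100111001111101001111011 + 1100011011011000001011110110101 = 10111000000010010001001000110000 = 3087602224

3087602224


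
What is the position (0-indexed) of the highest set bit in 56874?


0b1101111000101010. Highest set bit at position 15

15


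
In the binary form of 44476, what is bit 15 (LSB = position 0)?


0b1010110110111100, position 15 = 1

1


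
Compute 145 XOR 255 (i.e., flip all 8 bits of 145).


145 ^ 255 = 110

110


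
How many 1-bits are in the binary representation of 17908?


0b100010111110100 has 8 set bits

8


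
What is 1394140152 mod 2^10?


1394140152 & 1023 = 1016

1016


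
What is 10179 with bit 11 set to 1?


10179 | (1 << 11) = 10179 | 2048 = 12227

12227


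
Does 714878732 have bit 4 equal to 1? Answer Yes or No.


0b101010100111000010111100001100, bit 4 = 0. No

No


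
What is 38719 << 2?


0b1001011100111111 << 2 = 0b100101110011111100 = 154876

154876


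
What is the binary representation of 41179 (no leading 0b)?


41179 = 1010000011011011 in binary

1010000011011011


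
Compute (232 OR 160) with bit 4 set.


Step 1: 232 | 160 = 232
Step 2: 232 | (1 << 4) = 232 | 16 = 248

248


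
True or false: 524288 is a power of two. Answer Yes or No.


0b10000000000000000000. Only one bit set => Yes

Yes


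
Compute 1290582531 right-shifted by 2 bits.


0b1001100111011001011101000000011 >> 2 = 0b10011001110110010111010000000 = 322645632

322645632


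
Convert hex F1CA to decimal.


F1CA hex = 61898 decimal

61898


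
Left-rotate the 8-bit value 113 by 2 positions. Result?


Rotate 0b1110001 left by 2 (8-bit) = 0b11000101 = 197

197


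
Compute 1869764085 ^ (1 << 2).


1869764085 ^ (1 << 2) = 1869764085 ^ 4 = 1869764081

1869764081


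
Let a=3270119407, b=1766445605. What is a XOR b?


3270119407 ^ 1766445605 = 2879643082

2879643082


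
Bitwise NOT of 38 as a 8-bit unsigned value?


~0b100110 = 0b11011001 = 217 (8-bit unsigned)

217


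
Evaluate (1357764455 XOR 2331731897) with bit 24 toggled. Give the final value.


Step 1: 1357764455 ^ 2331731897 = 3658920158
Step 2: 3658920158 ^ (1 << 24) = 3658920158 ^ 16777216 = 3675697374

3675697374


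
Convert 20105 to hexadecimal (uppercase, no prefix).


20105 = 4E89 hex

4E89


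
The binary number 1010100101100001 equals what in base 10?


1010100101100001 in decimal = 43361

43361


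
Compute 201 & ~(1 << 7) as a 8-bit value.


201 & ~(1 << 7) = 73

73


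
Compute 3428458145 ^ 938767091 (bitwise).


0b11001100010110100001111010100001 ^ 0b110111111101000111001011110011 = 0b11111011101011100110110001010010 = 4222512210

4222512210


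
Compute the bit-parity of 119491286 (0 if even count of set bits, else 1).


0b111000111110100101011010110 has 16 ones => parity 0

0


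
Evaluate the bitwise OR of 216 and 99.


0b11011000 | 0b1100011 = 0b11111011 = 251

251


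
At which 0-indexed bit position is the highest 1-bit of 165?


0b10100101. Highest set bit at position 7

7


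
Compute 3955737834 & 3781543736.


0b11101011110001111100010011101010 & 0b11100001011001011100011100111000 = 0b11100001010001011100010000101000 = 3779445800

3779445800


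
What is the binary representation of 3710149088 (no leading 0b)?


3710149088 = 11011101001001000110000111100000 in binary

11011101001001000110000111100000


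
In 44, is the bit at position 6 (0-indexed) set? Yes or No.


0b101100, bit 6 = 0. No

No


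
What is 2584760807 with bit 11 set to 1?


2584760807 | (1 << 11) = 2584760807 | 2048 = 2584762855

2584762855


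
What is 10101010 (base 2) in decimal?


10101010 in decimal = 170

170


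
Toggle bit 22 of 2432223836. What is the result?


2432223836 ^ (1 << 22) = 2432223836 ^ 4194304 = 2428029532

2428029532


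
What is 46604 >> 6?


0b1011011000001100 >> 6 = 0b1011011000 = 728

728


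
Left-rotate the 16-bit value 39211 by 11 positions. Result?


Rotate 0b1001100100101011 left by 11 (16-bit) = 0b101110011001001 = 23753

23753


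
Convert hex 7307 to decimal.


7307 hex = 29447 decimal

29447


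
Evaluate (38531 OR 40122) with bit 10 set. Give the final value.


Step 1: 38531 | 40122 = 40635
Step 2: 40635 | (1 << 10) = 40635 | 1024 = 40635

40635


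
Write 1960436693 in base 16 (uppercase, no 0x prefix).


1960436693 = 74D9E3D5 hex

74D9E3D5


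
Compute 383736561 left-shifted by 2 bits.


0b10110110111110101101011110001 << 2 = 0b1011011011111010110101111000100 = 1534946244

1534946244


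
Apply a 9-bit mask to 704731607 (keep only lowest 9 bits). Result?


704731607 & 511 = 471

471


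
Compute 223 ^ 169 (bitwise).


0b11011111 ^ 0b10101001 = 0b1110110 = 118

118


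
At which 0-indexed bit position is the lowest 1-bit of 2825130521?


0b10101000011001000001001000011001. Lowest set bit at position 0

0


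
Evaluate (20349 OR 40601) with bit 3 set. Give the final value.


Step 1: 20349 | 40601 = 57341
Step 2: 57341 | (1 << 3) = 57341 | 8 = 57341

57341


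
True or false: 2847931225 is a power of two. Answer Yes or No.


0b10101001101111111111101101011001. Multiple bits set => No

No


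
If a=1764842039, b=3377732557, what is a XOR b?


1764842039 ^ 3377732557 = 2690990586

2690990586


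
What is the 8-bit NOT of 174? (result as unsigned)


~0b10101110 = 0b1010001 = 81 (8-bit unsigned)

81


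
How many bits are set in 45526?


0b1011000111010110 has 9 set bits

9


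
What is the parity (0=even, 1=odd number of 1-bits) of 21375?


0b101001101111111 has 11 ones => parity 1

1


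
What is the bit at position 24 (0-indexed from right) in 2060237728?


0b1111010110011001011101110100000, position 24 = 0

0


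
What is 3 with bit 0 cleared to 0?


3 & ~(1 << 0) = 2

2


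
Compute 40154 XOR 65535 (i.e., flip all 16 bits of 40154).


40154 ^ 65535 = 25381

25381


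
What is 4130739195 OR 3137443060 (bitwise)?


0b11110110001101100001001111111011 | 0b10111011000000011001010011110100 = 0b11111111001101111001011111111111 = 4281833471

4281833471


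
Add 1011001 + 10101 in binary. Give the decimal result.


1011001 + 10101 = 1101110 = 110

110


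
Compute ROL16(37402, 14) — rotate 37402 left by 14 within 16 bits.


Rotate 0b1001001000011010 left by 14 (16-bit) = 0b1010010010000110 = 42118

42118


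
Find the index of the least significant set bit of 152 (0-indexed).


0b10011000. Lowest set bit at position 3

3


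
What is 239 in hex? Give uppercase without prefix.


239 = EF hex

EF


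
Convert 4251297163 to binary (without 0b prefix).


4251297163 = 11111101011001011010010110001011 in binary

11111101011001011010010110001011


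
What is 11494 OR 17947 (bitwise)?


0b10110011100110 | 0b100011000011011 = 0b110111011111111 = 28415

28415


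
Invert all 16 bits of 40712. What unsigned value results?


40712 ^ 65535 = 24823

24823


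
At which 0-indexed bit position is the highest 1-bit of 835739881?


0b110001110100000110000011101001. Highest set bit at position 29

29


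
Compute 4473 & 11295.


0b1000101111001 & 0b10110000011111 = 0b11001 = 25

25


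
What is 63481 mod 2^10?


63481 & 1023 = 1017

1017


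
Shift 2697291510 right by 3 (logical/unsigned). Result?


0b10100000110001010110011011110110 >> 3 = 0b10100000110001010110011011110 = 337161438

337161438


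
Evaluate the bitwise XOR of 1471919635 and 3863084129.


0b1010111101110111011011000010011 ^ 0b11100110010000011111110001100001 = 0b10110001111110100100101001110010 = 2985970290

2985970290


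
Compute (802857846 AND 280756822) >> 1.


Step 1: 802857846 & 280756822 = 9962070
Step 2: 9962070 >> 1 = 4981035

4981035


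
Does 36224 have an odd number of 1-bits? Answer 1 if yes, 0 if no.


0b1000110110000000 has 5 ones => parity 1

1


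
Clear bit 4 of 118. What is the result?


118 & ~(1 << 4) = 102

102


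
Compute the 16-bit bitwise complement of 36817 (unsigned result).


~0b1000111111010001 = 0b111000000101110 = 28718 (16-bit unsigned)

28718


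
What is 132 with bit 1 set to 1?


132 | (1 << 1) = 132 | 2 = 134

134


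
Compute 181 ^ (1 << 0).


181 ^ (1 << 0) = 181 ^ 1 = 180

180


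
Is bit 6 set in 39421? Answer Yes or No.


0b1001100111111101, bit 6 = 1. Yes

Yes


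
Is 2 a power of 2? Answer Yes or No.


0b10. Only one bit set => Yes

Yes


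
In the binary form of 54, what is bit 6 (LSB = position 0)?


0b110110, position 6 = 0

0


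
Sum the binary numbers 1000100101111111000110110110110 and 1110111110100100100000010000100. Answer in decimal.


1000100101111111000110110110110 + 1110111110100100100000010000100 = 10111100100100011100111000111010 = 3163672122

3163672122


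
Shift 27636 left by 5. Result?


0b110101111110100 << 5 = 0b11010111111010000000 = 884352

884352


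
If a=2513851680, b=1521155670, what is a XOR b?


2513851680 ^ 1521155670 = 3481054070

3481054070


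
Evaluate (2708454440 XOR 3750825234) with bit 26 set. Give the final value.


Step 1: 2708454440 ^ 3750825234 = 2130620730
Step 2: 2130620730 | (1 << 26) = 2130620730 | 67108864 = 2130620730

2130620730


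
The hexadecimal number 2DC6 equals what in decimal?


2DC6 hex = 11718 decimal

11718


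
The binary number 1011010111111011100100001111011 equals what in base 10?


1011010111111011100100001111011 in decimal = 1526581371

1526581371


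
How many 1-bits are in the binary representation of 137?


0b10001001 has 3 set bits

3


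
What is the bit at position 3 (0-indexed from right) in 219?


0b11011011, position 3 = 1

1


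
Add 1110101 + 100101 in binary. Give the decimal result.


1110101 + 100101 = 10011010 = 154

154


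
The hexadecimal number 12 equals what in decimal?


12 hex = 18 decimal

18


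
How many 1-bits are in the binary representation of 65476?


0b1111111111000100 has 11 set bits

11


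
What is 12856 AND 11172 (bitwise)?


0b11001000111000 & 0b10101110100100 = 0b10001000100000 = 8736

8736


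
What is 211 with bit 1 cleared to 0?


211 & ~(1 << 1) = 209

209


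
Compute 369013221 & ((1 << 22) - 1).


369013221 & 4194303 = 4108773

4108773


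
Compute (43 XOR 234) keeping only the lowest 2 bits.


Step 1: 43 ^ 234 = 193
Step 2: 193 & 3 = 1

1


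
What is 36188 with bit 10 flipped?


36188 ^ (1 << 10) = 36188 ^ 1024 = 35164

35164


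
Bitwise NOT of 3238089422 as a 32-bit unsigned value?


~0b11000001000000010101001011001110 = 0b111110111111101010110100110001 = 1056877873 (32-bit unsigned)

1056877873


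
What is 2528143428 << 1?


0b10010110101100000110100001000100 << 1 = 0b100101101011000001101000010001000 = 5056286856

5056286856


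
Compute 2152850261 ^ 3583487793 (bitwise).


0b10000000010100011110001101010101 ^ 0b11010101100101111010111100110001 = 0b1010101110001100100110001100100 = 1439059044

1439059044


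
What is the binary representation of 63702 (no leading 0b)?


63702 = 1111100011010110 in binary

1111100011010110


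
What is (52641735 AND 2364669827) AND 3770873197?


Step 1: 52641735 & 2364669827 = 2178947
Step 2: 2178947 & 3770873197 = 13569

13569


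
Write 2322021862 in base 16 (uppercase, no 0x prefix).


2322021862 = 8A673DE6 hex

8A673DE6


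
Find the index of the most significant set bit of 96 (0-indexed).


0b1100000. Highest set bit at position 6

6


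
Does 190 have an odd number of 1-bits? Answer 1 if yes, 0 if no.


0b10111110 has 6 ones => parity 0

0


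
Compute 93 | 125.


0b1011101 | 0b1111101 = 0b1111101 = 125

125


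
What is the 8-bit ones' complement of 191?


191 ^ 255 = 64

64


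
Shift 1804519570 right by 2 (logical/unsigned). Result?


0b1101011100011101100100010010010 >> 2 = 0b11010111000111011001000100100 = 451129892

451129892


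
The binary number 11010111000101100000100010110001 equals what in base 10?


11010111000101100000100010110001 in decimal = 3608545457

3608545457


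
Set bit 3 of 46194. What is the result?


46194 | (1 << 3) = 46194 | 8 = 46202

46202


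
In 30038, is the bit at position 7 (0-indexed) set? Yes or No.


0b111010101010110, bit 7 = 0. No

No


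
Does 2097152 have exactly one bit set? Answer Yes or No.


0b1000000000000000000000. Only one bit set => Yes

Yes


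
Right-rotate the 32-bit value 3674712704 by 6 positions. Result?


Rotate 0b11011011000001111010101010000000 right by 6 (32-bit) = 0b11011011000001111010101010 = 57417386

57417386


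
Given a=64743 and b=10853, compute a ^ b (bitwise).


64743 ^ 10853 = 54914

54914


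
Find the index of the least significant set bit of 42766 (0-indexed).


0b1010011100001110. Lowest set bit at position 1

1


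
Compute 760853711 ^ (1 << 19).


760853711 ^ (1 << 19) = 760853711 ^ 524288 = 760329423

760329423


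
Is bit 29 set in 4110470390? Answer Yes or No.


0b11110101000000001100110011110110, bit 29 = 1. Yes

Yes


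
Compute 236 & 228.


0b11101100 & 0b11100100 = 0b11100100 = 228

228


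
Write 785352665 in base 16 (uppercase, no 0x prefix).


785352665 = 2ECF87D9 hex

2ECF87D9


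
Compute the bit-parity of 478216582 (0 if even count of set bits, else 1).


0b11100100000010000000110000110 has 9 ones => parity 1

1


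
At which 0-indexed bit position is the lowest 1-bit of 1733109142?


0b1100111010011010010010110010110. Lowest set bit at position 1

1


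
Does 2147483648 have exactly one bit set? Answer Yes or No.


0b10000000000000000000000000000000. Only one bit set => Yes

Yes


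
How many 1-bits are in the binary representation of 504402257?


0b11110000100001001000101010001 has 11 set bits

11


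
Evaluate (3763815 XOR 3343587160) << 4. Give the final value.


Step 1: 3763815 ^ 3343587160 = 3346168127
Step 2: 3346168127 << 4 = 53538690032

53538690032


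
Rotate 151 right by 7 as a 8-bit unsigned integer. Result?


Rotate 0b10010111 right by 7 (8-bit) = 0b101111 = 47

47


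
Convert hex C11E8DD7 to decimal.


C11E8DD7 hex = 3240005079 decimal

3240005079


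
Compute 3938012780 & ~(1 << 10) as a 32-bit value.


3938012780 & ~(1 << 10) = 3938011756

3938011756


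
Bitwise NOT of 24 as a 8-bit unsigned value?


~0b11000 = 0b11100111 = 231 (8-bit unsigned)

231


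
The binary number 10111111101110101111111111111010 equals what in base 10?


10111111101110101111111111111010 in decimal = 3216703482

3216703482


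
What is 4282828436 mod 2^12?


4282828436 & 4095 = 1684

1684


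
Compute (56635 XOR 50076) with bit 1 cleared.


Step 1: 56635 ^ 50076 = 7847
Step 2: 7847 & ~(1 << 1) = 7845

7845


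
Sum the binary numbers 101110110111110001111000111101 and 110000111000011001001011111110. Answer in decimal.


101110110111110001111000111101 + 110000111000011001001011111110 = 1011111110000001011000100111011 = 1606463803

1606463803


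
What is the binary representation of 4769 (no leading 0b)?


4769 = 1001010100001 in binary

1001010100001


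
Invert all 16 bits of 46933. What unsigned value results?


46933 ^ 65535 = 18602

18602


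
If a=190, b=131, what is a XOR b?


190 ^ 131 = 61

61


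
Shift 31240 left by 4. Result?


0b111101000001000 << 4 = 0b1111010000010000000 = 499840

499840


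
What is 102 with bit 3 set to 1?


102 | (1 << 3) = 102 | 8 = 110

110


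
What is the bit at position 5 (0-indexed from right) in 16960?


0b100001001000000, position 5 = 0

0


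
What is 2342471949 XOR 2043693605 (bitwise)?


0b10001011100111110100100100001101 ^ 0b1111001110100000100101000100101 = 0b11110010010011110000001100101000 = 4065264424

4065264424


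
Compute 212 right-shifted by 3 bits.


0b11010100 >> 3 = 0b11010 = 26

26


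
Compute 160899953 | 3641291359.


0b1001100101110010001101110001 | 0b11011001000010011011001001011111 = 0b11011001100111111011001101111111 = 3651122047

3651122047


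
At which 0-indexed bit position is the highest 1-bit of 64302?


0b1111101100101110. Highest set bit at position 15

15


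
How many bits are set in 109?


0b1101101 has 5 set bits

5


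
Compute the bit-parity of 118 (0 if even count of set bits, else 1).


0b1110110 has 5 ones => parity 1

1


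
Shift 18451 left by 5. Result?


0b100100000010011 << 5 = 0b10010000001001100000 = 590432

590432


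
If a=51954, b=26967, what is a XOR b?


51954 ^ 26967 = 41893

41893


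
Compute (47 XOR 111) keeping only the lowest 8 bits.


Step 1: 47 ^ 111 = 64
Step 2: 64 & 255 = 64

64


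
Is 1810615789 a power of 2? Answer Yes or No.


0b1101011111010111100110111101101. Multiple bits set => No

No


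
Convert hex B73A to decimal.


B73A hex = 46906 decimal

46906


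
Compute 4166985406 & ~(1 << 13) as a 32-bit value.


4166985406 & ~(1 << 13) = 4166977214

4166977214


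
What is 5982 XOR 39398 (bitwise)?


0b1011101011110 ^ 0b1001100111100110 = 0b1000111010111000 = 36536

36536


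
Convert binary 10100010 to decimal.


10100010 in decimal = 162

162


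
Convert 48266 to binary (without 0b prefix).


48266 = 1011110010001010 in binary

1011110010001010


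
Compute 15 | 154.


0b1111 | 0b10011010 = 0b10011111 = 159

159


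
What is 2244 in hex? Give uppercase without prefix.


2244 = 8C4 hex

8C4


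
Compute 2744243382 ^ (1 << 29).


2744243382 ^ (1 << 29) = 2744243382 ^ 536870912 = 2207372470

2207372470


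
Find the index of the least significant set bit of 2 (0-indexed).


0b10. Lowest set bit at position 1

1


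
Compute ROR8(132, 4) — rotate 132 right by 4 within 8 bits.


Rotate 0b10000100 right by 4 (8-bit) = 0b1001000 = 72

72


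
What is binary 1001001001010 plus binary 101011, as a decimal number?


1001001001010 + 101011 = 1001001110101 = 4725

4725


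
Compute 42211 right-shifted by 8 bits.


0b1010010011100011 >> 8 = 0b10100100 = 164

164


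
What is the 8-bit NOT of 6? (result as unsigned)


~0b110 = 0b11111001 = 249 (8-bit unsigned)

249


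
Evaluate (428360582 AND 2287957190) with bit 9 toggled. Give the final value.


Step 1: 428360582 & 2287957190 = 134758534
Step 2: 134758534 ^ (1 << 9) = 134758534 ^ 512 = 134759046

134759046


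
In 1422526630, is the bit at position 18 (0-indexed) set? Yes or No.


0b1010100110010100000100010100110, bit 18 = 0. No

No


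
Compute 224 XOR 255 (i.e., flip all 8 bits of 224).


224 ^ 255 = 31

31


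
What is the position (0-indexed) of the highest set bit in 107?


0b1101011. Highest set bit at position 6

6


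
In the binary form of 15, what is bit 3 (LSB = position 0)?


0b1111, position 3 = 1

1


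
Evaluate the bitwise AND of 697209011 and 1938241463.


0b101001100011101001000010110011 & 0b1110011100001110011011110110111 = 0b100001100001100001000010110011 = 562434227

562434227


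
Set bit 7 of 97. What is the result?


97 | (1 << 7) = 97 | 128 = 225

225


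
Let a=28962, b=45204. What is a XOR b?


28962 ^ 45204 = 49590

49590


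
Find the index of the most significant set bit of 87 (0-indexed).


0b1010111. Highest set bit at position 6

6


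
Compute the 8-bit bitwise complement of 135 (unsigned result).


~0b10000111 = 0b1111000 = 120 (8-bit unsigned)

120


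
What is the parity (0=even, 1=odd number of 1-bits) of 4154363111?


0b11110111100111101000110011100111 has 21 ones => parity 1

1


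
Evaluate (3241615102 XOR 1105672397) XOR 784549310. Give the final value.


Step 1: 3241615102 ^ 1105672397 = 2161124915
Step 2: 2161124915 ^ 784549310 = 2920506253

2920506253


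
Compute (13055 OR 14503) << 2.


Step 1: 13055 | 14503 = 15103
Step 2: 15103 << 2 = 60412

60412


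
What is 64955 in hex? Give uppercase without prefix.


64955 = FDBB hex

FDBB


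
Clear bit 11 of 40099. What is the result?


40099 & ~(1 << 11) = 38051

38051


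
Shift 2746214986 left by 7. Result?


0b10100011101011111110101001001010 << 7 = 0b101000111010111111101010010010100000000 = 351515518208

351515518208


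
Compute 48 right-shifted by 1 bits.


0b110000 >> 1 = 0b11000 = 24

24


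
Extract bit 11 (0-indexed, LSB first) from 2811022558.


0b10100111100011001100110011011110, position 11 = 1

1


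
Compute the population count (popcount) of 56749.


0b1101110110101101 has 11 set bits

11


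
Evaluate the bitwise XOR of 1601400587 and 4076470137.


0b1011111011100110110111100001011 ^ 0b11110010111110011111111101111001 = 0b10101101100010101001000001110010 = 2911539314

2911539314


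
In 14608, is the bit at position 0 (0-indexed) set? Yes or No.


0b11100100010000, bit 0 = 0. No

No


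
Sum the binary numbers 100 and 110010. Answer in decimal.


100 + 110010 = 110110 = 54

54


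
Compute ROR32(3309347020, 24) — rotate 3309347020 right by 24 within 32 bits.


Rotate 0b11000101010000001010000011001100 right by 24 (32-bit) = 0b1000000101000001100110011000101 = 1084280005

1084280005


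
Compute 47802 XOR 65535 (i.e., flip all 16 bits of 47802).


47802 ^ 65535 = 17733

17733


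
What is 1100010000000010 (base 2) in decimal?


1100010000000010 in decimal = 50178

50178


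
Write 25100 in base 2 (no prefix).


25100 = 110001000001100 in binary

110001000001100


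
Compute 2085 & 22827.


0b100000100101 & 0b101100100101011 = 0b100000100001 = 2081

2081


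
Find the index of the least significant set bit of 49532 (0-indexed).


0b1100000101111100. Lowest set bit at position 2

2


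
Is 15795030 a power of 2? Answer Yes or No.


0b111100010000001101010110. Multiple bits set => No

No


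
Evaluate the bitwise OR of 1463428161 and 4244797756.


0b1010111001110100010010001000001 | 0b11111101000000100111100100111100 = 0b11111111001110100111110101111101 = 4282023293

4282023293


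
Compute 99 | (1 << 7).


99 | (1 << 7) = 99 | 128 = 227

227


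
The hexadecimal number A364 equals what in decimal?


A364 hex = 41828 decimal

41828


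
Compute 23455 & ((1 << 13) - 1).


23455 & 8191 = 7071

7071


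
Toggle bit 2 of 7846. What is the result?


7846 ^ (1 << 2) = 7846 ^ 4 = 7842

7842


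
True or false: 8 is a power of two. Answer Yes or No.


0b1000. Only one bit set => Yes

Yes


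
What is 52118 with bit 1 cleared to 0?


52118 & ~(1 << 1) = 52116

52116


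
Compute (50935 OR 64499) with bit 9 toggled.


Step 1: 50935 | 64499 = 65527
Step 2: 65527 ^ (1 << 9) = 65527 ^ 512 = 65015

65015


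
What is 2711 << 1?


0b101010010111 << 1 = 0b1010100101110 = 5422

5422


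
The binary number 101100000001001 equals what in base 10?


101100000001001 in decimal = 22537

22537


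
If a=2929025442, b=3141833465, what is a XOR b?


2929025442 ^ 3141833465 = 366080859

366080859


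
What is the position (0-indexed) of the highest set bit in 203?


0b11001011. Highest set bit at position 7

7


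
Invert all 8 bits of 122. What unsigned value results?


122 ^ 255 = 133

133


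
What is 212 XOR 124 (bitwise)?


0b11010100 ^ 0b1111100 = 0b10101000 = 168

168


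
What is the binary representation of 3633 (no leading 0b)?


3633 = 111000110001 in binary

111000110001


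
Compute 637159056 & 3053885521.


0b100101111110100100011010010000 & 0b10110110000001101001100001010001 = 0b100100000000100000000000010000 = 604110864

604110864


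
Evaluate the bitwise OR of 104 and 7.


0b1101000 | 0b111 = 0b1101111 = 111

111


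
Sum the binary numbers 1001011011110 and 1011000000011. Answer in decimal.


1001011011110 + 1011000000011 = 10100011100001 = 10465

10465


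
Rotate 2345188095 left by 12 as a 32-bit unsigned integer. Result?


Rotate 0b10001011110010001011101011111111 left by 12 (32-bit) = 0b10001011101011111111100010111100 = 2343565500

2343565500


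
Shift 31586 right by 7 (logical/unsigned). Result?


0b111101101100010 >> 7 = 0b11110110 = 246

246


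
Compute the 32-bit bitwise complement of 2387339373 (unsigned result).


~0b10001110010010111110100001101101 = 0b1110001101101000001011110010010 = 1907627922 (32-bit unsigned)

1907627922


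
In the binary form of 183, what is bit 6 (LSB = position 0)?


0b10110111, position 6 = 0

0


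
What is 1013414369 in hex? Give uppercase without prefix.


1013414369 = 3C6779E1 hex

3C6779E1


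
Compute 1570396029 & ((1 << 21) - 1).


1570396029 & 2097151 = 1726333

1726333


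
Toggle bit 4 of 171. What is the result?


171 ^ (1 << 4) = 171 ^ 16 = 187

187


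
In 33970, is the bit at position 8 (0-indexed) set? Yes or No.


0b1000010010110010, bit 8 = 0. No

No


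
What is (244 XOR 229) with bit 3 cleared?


Step 1: 244 ^ 229 = 17
Step 2: 17 & ~(1 << 3) = 17

17


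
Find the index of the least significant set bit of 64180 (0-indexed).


0b1111101010110100. Lowest set bit at position 2

2


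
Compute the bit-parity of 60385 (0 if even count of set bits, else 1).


0b1110101111100001 has 10 ones => parity 0

0


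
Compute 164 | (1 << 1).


164 | (1 << 1) = 164 | 2 = 166

166


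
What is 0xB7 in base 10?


B7 hex = 183 decimal

183


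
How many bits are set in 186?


0b10111010 has 5 set bits

5


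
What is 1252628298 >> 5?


0b1001010101010011001011101001010 >> 5 = 0b10010101010100110010111010 = 39144634

39144634


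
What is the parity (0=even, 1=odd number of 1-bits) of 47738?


0b1011101001111010 has 10 ones => parity 0

0


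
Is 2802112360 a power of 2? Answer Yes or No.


0b10100111000001001101011101101000. Multiple bits set => No

No


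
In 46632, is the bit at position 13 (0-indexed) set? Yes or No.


0b1011011000101000, bit 13 = 1. Yes

Yes


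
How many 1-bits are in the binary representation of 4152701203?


0b11110111100001010011000100010011 has 16 set bits

16


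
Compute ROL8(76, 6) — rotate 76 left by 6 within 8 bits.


Rotate 0b1001100 left by 6 (8-bit) = 0b10011 = 19

19


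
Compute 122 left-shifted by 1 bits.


0b1111010 << 1 = 0b11110100 = 244

244


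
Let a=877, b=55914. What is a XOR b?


877 ^ 55914 = 55559

55559


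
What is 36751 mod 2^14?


36751 & 16383 = 3983

3983


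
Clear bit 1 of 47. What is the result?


47 & ~(1 << 1) = 45

45


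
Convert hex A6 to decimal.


A6 hex = 166 decimal

166


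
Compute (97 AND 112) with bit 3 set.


Step 1: 97 & 112 = 96
Step 2: 96 | (1 << 3) = 96 | 8 = 104

104


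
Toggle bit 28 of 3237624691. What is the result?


3237624691 ^ (1 << 28) = 3237624691 ^ 268435456 = 3506060147

3506060147


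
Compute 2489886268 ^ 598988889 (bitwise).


0b10010100011010001010011000111100 ^ 0b100011101100111101100001011001 = 0b10110111110110110111111001100101 = 3084615269

3084615269


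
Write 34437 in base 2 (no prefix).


34437 = 1000011010000101 in binary

1000011010000101


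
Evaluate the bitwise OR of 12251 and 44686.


0b10111111011011 | 0b1010111010001110 = 0b1010111111011111 = 45023

45023


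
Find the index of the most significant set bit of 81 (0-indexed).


0b1010001. Highest set bit at position 6

6


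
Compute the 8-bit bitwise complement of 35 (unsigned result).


~0b100011 = 0b11011100 = 220 (8-bit unsigned)

220


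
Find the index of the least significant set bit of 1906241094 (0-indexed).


0b1110001100111101110111001000110. Lowest set bit at position 1

1


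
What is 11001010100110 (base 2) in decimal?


11001010100110 in decimal = 12966

12966


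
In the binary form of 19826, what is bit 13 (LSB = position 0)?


0b100110101110010, position 13 = 0

0


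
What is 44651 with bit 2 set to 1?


44651 | (1 << 2) = 44651 | 4 = 44655

44655


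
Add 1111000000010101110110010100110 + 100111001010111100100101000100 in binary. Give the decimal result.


1111000000010101110110010100110 + 100111001010111100100101000100 = 10011111001101101011010111101010 = 2671162858

2671162858


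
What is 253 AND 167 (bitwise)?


0b11111101 & 0b10100111 = 0b10100101 = 165

165


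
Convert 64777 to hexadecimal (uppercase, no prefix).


64777 = FD09 hex

FD09


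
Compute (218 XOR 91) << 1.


Step 1: 218 ^ 91 = 129
Step 2: 129 << 1 = 258

258


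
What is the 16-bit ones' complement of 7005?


7005 ^ 65535 = 58530

58530


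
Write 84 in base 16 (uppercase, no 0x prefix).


84 = 54 hex

54


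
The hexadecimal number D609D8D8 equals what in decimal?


D609D8D8 hex = 3590969560 decimal

3590969560


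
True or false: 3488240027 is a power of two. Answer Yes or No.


0b11001111111010100101000110011011. Multiple bits set => No

No


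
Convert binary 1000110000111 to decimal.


1000110000111 in decimal = 4487

4487


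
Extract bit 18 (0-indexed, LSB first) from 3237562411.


0b11000000111110010100100000101011, position 18 = 0

0


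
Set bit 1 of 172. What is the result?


172 | (1 << 1) = 172 | 2 = 174

174


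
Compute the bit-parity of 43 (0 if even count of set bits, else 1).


0b101011 has 4 ones => parity 0

0


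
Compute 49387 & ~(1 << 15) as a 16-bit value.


49387 & ~(1 << 15) = 16619

16619


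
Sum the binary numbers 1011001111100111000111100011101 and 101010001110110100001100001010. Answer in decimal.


1011001111100111000111100011101 + 101010001110110100001100001010 = 10000100001011101101001000100111 = 2217660967

2217660967


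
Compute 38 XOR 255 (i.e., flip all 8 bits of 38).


38 ^ 255 = 217

217


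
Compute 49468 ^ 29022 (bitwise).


0b1100000100111100 ^ 0b111000101011110 = 0b1011000001100010 = 45154

45154


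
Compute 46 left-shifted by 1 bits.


0b101110 << 1 = 0b1011100 = 92

92


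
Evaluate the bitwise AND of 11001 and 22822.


0b10101011111001 & 0b101100100100110 = 0b100000100000 = 2080

2080


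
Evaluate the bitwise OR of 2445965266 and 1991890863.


0b10010001110010100111011111010010 | 0b1110110101110011101011110101111 = 0b11110111111110111111011111111111 = 4160485375

4160485375


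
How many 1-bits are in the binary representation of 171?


0b10101011 has 5 set bits

5


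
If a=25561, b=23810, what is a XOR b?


25561 ^ 23810 = 16091

16091


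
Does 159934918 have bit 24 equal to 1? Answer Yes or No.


0b1001100010000110100111000110, bit 24 = 1. Yes

Yes


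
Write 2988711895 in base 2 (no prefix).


2988711895 = 10110010001001000001111111010111 in binary

10110010001001000001111111010111


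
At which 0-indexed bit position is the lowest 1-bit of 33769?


0b1000001111101001. Lowest set bit at position 0

0


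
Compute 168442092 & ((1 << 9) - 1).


168442092 & 511 = 236

236


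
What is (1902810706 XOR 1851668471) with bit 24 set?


Step 1: 1902810706 ^ 1851668471 = 523542949
Step 2: 523542949 | (1 << 24) = 523542949 | 16777216 = 523542949

523542949


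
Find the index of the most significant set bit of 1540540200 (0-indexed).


0b1011011110100101100011100101000. Highest set bit at position 30

30


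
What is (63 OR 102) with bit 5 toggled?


Step 1: 63 | 102 = 127
Step 2: 127 ^ (1 << 5) = 127 ^ 32 = 95

95


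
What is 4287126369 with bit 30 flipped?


4287126369 ^ (1 << 30) = 4287126369 ^ 1073741824 = 3213384545

3213384545


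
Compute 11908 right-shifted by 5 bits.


0b10111010000100 >> 5 = 0b101110100 = 372

372


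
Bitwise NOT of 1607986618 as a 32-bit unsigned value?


~0b1011111110101111110110110111010 = 0b10100000001010000001001001000101 = 2686980677 (32-bit unsigned)

2686980677
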